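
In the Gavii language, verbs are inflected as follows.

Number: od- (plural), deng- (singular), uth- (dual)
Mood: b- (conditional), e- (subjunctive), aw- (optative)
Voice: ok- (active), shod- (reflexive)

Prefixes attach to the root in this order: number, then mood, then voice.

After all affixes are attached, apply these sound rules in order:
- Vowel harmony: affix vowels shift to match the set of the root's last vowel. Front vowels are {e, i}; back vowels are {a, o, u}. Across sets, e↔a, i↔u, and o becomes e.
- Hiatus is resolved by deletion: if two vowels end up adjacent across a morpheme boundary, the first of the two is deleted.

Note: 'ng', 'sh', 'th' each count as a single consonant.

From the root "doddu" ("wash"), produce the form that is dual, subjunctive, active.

okuthdoddu

Attach number dual uth- → uthdoddu.
Attach mood subjunctive e- → euthdoddu.
Attach voice active ok- → okeuthdoddu.
Apply vowel harmony: okeuthdoddu → okauthdoddu.
Apply vowel deletion: okauthdoddu → okuthdoddu.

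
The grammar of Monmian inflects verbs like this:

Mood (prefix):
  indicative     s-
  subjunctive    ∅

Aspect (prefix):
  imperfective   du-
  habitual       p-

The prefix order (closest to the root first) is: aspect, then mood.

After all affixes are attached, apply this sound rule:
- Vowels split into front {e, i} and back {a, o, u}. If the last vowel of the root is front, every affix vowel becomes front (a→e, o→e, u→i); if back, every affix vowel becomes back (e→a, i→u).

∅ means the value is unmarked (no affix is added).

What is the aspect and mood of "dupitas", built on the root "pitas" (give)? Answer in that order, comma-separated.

Segment: du-pitas.
aspect: du- → imperfective.
mood: ∅ → subjunctive.

imperfective, subjunctive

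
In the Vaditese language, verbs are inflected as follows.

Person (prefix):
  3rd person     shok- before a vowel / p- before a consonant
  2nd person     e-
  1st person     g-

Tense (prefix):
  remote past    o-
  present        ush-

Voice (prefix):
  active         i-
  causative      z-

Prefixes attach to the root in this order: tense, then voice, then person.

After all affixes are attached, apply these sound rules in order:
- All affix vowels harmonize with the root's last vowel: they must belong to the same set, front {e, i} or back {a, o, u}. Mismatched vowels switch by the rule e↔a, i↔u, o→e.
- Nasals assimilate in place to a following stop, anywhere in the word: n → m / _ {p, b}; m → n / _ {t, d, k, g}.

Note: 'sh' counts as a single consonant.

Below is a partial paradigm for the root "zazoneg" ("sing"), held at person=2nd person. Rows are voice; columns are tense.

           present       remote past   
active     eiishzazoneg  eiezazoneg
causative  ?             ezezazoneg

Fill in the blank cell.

ezishzazoneg

Attach tense present ush- → ushzazoneg.
Attach voice causative z- → zushzazoneg.
Attach person 2nd person e- → ezushzazoneg.
Apply vowel harmony: ezushzazoneg → ezishzazoneg.
Nasal assimilation: no change.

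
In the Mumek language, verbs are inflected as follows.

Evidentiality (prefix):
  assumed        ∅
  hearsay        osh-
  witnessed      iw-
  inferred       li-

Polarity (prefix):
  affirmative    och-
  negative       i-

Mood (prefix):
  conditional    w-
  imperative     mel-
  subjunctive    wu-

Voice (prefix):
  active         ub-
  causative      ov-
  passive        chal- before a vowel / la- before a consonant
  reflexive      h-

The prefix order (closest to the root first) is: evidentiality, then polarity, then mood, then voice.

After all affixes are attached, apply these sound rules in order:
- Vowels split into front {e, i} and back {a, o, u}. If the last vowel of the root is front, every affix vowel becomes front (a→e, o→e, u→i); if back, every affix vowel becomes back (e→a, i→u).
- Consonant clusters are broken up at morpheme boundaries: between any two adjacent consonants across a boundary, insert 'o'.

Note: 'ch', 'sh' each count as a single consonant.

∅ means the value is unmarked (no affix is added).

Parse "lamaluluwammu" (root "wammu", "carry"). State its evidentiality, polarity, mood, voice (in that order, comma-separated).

inferred, negative, imperative, passive

Segment: la-mel-i-li-wammu.
evidentiality: li- → inferred.
polarity: i- → negative.
mood: mel- → imperative.
voice: chal/la- → passive.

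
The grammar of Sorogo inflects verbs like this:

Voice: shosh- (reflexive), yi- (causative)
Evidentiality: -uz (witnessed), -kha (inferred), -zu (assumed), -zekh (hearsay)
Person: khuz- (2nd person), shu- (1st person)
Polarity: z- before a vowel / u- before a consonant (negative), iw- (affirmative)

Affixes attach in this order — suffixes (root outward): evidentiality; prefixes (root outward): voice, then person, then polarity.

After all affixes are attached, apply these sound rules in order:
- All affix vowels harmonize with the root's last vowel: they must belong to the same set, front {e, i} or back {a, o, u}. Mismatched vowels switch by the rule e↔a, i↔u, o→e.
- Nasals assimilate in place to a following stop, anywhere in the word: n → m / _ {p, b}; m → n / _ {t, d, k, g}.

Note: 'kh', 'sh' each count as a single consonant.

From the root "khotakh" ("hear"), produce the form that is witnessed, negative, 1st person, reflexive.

ushushoshkhotakhuz

Attach voice reflexive shosh- → shoshkhotakh.
Attach person 1st person shu- → shushoshkhotakh.
Attach evidentiality witnessed -uz → shushoshkhotakhuz.
Attach polarity negative u- (before consonant 'sh') → ushushoshkhotakhuz.
Vowel harmony: no change.
Nasal assimilation: no change.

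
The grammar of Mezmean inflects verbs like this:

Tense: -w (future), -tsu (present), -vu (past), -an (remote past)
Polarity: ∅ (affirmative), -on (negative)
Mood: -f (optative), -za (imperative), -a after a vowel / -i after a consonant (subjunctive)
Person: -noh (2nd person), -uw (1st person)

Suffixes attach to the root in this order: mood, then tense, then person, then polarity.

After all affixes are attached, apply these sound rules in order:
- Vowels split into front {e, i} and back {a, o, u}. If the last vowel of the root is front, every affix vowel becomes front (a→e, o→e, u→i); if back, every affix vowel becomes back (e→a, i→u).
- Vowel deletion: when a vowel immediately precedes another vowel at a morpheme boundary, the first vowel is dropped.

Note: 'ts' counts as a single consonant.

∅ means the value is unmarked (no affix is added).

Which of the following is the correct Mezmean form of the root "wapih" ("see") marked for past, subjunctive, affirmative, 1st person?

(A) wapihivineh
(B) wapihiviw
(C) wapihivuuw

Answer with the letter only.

Attach mood subjunctive -i (after consonant 'h') → wapihi.
Attach tense past -vu → wapihivu.
Attach person 1st person -uw → wapihivuuw.
polarity = affirmative: zero marking, form stays wapihivuuw.
Apply vowel harmony: wapihivuuw → wapihiviiw.
Apply vowel deletion: wapihiviiw → wapihiviw.
So the correct form is wapihiviw, option (B).
(C) wapihivuuw is wrong: it fails to apply the sound rule(s).
(A) wapihivineh is wrong: it uses 2nd person instead of 1st person for person.

B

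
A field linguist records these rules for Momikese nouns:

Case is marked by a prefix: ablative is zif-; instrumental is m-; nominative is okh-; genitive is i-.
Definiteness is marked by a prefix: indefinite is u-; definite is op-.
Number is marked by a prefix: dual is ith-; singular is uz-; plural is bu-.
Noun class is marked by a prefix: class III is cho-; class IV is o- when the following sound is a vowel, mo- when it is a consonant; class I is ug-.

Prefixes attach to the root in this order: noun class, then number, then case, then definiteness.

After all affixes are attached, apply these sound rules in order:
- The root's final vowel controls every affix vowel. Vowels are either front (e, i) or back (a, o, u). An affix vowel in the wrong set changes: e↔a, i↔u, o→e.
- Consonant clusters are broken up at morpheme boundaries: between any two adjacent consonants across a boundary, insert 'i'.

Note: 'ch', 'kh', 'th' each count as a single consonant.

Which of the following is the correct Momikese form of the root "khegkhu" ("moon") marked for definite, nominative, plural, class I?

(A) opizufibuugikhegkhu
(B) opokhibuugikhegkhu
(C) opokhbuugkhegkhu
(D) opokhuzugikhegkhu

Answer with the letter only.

B

Attach noun class class I ug- → ugkhegkhu.
Attach number plural bu- → buugkhegkhu.
Attach case nominative okh- → okhbuugkhegkhu.
Attach definiteness definite op- → opokhbuugkhegkhu.
Vowel harmony: no change.
Apply epenthesis: opokhbuugkhegkhu → opokhibuugikhegkhu.
So the correct form is opokhibuugikhegkhu, option (B).
(C) opokhbuugkhegkhu is wrong: it fails to apply the sound rule(s).
(A) opizufibuugikhegkhu is wrong: it uses ablative instead of nominative for case.
(D) opokhuzugikhegkhu is wrong: it uses singular instead of plural for number.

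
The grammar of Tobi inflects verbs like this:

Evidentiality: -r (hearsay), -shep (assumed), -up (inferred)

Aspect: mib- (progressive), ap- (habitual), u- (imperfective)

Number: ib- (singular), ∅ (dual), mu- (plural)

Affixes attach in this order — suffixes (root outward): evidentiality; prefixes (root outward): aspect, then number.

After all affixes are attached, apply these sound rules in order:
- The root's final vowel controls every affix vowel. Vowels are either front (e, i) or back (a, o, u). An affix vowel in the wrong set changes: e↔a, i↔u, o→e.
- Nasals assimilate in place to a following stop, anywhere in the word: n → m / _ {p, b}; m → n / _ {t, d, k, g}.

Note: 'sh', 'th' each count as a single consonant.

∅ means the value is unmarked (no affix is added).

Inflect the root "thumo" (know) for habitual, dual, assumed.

Attach aspect habitual ap- → apthumo.
Attach evidentiality assumed -shep → apthumoshep.
number = dual: zero marking, form stays apthumoshep.
Apply vowel harmony: apthumoshep → apthumoshap.
Nasal assimilation: no change.

apthumoshap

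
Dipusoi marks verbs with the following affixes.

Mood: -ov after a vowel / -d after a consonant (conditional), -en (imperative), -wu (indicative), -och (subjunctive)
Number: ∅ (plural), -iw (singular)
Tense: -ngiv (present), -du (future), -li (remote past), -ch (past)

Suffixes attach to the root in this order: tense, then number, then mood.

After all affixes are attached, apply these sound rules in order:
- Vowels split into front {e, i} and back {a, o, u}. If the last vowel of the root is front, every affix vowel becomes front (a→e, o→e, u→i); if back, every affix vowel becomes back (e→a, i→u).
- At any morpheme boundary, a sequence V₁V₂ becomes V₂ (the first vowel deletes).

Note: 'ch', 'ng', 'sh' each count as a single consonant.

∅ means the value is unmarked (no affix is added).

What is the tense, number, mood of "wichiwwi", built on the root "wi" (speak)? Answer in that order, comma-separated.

Segment: wi-ch-iw-wu.
tense: -ch → past.
number: -iw → singular.
mood: -wu → indicative.

past, singular, indicative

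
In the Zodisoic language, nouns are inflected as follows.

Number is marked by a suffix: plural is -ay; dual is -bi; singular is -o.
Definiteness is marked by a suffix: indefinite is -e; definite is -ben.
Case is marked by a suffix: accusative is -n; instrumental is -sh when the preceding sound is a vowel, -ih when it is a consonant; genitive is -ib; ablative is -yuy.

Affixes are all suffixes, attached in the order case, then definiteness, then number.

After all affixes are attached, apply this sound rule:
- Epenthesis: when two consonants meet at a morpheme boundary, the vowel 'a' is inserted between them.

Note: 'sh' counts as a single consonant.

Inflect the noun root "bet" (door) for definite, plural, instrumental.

betihabenay

Attach case instrumental -ih (after consonant 't') → betih.
Attach definiteness definite -ben → betihben.
Attach number plural -ay → betihbenay.
Apply epenthesis: betihbenay → betihabenay.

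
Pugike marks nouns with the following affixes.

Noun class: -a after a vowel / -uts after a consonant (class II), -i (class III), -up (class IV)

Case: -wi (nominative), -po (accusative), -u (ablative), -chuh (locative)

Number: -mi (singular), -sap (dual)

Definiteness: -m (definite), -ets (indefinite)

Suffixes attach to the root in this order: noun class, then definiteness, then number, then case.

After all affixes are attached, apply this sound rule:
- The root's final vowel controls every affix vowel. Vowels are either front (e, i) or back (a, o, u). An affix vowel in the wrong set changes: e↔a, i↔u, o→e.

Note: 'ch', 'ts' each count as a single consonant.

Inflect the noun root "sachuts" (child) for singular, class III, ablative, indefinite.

sachutsuatsmuu

Attach noun class class III -i → sachutsi.
Attach definiteness indefinite -ets → sachutsiets.
Attach number singular -mi → sachutsietsmi.
Attach case ablative -u → sachutsietsmiu.
Apply vowel harmony: sachutsietsmiu → sachutsuatsmuu.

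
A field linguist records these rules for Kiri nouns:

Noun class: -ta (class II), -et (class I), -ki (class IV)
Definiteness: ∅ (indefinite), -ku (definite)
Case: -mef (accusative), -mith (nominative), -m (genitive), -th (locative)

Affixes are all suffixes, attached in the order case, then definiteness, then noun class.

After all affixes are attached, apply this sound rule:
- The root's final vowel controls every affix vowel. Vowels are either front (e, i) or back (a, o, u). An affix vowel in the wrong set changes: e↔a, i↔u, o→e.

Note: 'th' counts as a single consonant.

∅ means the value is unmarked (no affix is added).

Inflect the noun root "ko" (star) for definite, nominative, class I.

komuthkuat

Attach case nominative -mith → komith.
Attach definiteness definite -ku → komithku.
Attach noun class class I -et → komithkuet.
Apply vowel harmony: komithkuet → komuthkuat.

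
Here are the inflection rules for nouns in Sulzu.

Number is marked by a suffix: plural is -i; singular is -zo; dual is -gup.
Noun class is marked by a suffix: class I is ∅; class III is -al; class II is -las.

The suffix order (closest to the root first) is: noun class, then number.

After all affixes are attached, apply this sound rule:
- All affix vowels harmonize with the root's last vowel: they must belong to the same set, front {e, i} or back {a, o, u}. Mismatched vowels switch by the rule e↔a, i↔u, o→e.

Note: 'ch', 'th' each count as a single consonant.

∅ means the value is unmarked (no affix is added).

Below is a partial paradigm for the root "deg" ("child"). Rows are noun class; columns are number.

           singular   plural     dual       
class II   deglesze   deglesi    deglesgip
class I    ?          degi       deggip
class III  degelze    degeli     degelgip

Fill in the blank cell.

noun class = class I: zero marking, form stays deg.
Attach number singular -zo → degzo.
Apply vowel harmony: degzo → degze.

degze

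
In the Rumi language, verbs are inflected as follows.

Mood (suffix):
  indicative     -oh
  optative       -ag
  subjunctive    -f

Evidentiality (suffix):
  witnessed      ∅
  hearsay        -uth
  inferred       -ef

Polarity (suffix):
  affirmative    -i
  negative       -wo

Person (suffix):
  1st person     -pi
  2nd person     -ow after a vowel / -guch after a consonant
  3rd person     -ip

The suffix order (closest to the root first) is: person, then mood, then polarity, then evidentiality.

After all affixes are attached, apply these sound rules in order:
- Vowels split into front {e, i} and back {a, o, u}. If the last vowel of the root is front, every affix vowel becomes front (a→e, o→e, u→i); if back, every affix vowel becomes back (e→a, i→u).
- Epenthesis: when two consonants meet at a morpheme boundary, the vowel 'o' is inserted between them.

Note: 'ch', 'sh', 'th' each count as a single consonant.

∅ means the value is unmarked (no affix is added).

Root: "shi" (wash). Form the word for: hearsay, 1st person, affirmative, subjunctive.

shipifiith

Attach person 1st person -pi → shipi.
Attach mood subjunctive -f → shipif.
Attach polarity affirmative -i → shipifi.
Attach evidentiality hearsay -uth → shipifiuth.
Apply vowel harmony: shipifiuth → shipifiith.
Epenthesis: no change.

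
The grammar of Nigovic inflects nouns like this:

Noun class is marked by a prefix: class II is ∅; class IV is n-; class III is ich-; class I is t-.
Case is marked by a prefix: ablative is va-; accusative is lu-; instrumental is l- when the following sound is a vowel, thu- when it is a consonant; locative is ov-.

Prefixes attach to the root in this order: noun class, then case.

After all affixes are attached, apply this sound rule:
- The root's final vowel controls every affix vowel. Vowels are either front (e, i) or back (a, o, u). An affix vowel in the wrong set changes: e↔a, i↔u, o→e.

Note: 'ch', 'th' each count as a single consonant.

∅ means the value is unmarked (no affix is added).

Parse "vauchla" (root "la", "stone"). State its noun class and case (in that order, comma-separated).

Segment: va-ich-la.
noun class: ich- → class III.
case: va- → ablative.

class III, ablative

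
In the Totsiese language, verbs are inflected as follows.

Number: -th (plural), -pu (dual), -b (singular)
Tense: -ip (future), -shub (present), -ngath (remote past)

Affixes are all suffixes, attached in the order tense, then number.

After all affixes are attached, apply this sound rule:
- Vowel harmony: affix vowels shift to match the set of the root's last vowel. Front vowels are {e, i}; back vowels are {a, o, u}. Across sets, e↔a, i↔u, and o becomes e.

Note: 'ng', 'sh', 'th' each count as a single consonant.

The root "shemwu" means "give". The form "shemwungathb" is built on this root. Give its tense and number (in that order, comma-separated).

remote past, singular

Segment: shemwu-ngath-b.
tense: -ngath → remote past.
number: -b → singular.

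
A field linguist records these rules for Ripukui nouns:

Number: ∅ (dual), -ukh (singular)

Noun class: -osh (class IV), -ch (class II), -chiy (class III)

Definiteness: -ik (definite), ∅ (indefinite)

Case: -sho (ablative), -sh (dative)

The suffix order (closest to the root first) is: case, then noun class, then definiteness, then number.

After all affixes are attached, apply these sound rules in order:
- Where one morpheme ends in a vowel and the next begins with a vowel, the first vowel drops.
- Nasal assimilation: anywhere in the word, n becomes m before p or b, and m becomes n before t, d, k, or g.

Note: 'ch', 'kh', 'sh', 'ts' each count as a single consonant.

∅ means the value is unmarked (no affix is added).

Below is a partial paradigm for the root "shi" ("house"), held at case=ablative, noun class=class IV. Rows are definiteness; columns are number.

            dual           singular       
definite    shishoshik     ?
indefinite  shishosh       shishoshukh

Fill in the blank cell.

shishoshikukh

Attach case ablative -sho → shisho.
Attach noun class class IV -osh → shishoosh.
Attach definiteness definite -ik → shishooshik.
Attach number singular -ukh → shishooshikukh.
Apply vowel deletion: shishooshikukh → shishoshikukh.
Nasal assimilation: no change.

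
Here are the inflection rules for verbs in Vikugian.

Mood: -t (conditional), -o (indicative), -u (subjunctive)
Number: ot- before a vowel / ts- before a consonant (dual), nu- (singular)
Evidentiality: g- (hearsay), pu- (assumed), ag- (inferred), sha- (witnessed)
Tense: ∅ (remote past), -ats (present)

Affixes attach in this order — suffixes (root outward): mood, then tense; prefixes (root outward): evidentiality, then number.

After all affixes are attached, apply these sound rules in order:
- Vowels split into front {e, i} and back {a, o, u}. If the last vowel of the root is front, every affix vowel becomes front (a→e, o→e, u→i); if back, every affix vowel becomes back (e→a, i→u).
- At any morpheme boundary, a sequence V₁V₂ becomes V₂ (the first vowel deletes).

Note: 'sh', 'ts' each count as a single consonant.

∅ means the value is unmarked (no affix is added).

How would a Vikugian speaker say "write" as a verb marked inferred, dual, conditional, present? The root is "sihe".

etegsihetets

Attach mood conditional -t → sihet.
Attach evidentiality inferred ag- → agsihet.
Attach number dual ot- (before vowel 'a') → otagsihet.
Attach tense present -ats → otagsihetats.
Apply vowel harmony: otagsihetats → etegsihetets.
Vowel deletion: no change.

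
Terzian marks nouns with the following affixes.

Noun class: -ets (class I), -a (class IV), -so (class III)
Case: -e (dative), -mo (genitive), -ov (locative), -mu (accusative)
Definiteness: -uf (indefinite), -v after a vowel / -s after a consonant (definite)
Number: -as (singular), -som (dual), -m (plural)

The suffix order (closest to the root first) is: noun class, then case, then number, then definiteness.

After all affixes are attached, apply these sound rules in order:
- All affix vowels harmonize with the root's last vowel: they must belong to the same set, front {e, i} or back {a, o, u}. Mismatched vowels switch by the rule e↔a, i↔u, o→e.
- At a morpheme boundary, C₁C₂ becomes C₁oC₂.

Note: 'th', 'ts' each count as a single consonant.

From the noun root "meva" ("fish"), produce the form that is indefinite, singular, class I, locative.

mevaatsovasuf

Attach noun class class I -ets → mevaets.
Attach case locative -ov → mevaetsov.
Attach number singular -as → mevaetsovas.
Attach definiteness indefinite -uf → mevaetsovasuf.
Apply vowel harmony: mevaetsovasuf → mevaatsovasuf.
Epenthesis: no change.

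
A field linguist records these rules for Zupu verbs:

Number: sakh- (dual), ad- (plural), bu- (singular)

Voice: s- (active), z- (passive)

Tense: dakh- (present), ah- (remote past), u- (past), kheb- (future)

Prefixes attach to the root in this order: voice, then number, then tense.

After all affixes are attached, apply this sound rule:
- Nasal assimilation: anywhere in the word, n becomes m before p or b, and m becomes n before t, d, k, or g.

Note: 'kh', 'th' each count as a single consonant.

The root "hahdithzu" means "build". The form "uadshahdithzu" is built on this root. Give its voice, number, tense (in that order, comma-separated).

Segment: u-ad-s-hahdithzu.
voice: s- → active.
number: ad- → plural.
tense: u- → past.

active, plural, past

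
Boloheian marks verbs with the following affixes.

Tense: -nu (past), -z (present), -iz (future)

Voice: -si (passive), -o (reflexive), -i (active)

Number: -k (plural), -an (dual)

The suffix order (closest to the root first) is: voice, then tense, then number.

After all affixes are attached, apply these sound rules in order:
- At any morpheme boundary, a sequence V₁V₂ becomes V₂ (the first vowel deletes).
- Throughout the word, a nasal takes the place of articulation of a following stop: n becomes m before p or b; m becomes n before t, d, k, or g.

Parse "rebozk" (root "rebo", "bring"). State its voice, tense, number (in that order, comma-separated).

Segment: rebo-o-z-k.
voice: -o → reflexive.
tense: -z → present.
number: -k → plural.

reflexive, present, plural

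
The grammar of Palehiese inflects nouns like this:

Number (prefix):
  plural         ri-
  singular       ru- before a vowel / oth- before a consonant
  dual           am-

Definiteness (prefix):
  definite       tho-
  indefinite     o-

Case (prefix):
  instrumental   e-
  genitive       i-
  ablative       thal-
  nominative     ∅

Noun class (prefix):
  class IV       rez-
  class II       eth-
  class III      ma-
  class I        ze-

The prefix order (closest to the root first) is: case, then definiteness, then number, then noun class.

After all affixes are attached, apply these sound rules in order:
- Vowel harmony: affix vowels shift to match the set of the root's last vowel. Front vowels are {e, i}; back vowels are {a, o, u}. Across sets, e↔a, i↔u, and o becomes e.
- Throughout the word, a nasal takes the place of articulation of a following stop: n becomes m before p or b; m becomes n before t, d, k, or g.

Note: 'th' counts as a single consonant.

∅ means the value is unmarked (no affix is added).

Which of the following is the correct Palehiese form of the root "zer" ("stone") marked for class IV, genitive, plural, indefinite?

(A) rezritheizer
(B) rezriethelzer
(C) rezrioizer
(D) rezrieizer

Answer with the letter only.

D

Attach case genitive i- → izer.
Attach definiteness indefinite o- → oizer.
Attach number plural ri- → rioizer.
Attach noun class class IV rez- → rezrioizer.
Apply vowel harmony: rezrioizer → rezrieizer.
Nasal assimilation: no change.
So the correct form is rezrieizer, option (D).
(B) rezriethelzer is wrong: it uses ablative instead of genitive for case.
(A) rezritheizer is wrong: it uses definite instead of indefinite for definiteness.
(C) rezrioizer is wrong: it fails to apply the sound rule(s).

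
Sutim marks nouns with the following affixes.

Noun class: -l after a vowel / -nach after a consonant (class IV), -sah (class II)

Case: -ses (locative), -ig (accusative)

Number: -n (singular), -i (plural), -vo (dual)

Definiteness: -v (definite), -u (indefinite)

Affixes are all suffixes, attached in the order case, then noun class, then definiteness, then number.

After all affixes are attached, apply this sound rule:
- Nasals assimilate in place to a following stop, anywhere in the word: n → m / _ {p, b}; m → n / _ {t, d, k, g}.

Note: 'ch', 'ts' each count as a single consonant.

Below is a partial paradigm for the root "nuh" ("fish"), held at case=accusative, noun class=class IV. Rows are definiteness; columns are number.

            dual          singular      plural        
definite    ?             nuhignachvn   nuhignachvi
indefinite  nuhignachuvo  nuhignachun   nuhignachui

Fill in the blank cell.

nuhignachvvo

Attach case accusative -ig → nuhig.
Attach noun class class IV -nach (after consonant 'g') → nuhignach.
Attach definiteness definite -v → nuhignachv.
Attach number dual -vo → nuhignachvvo.
Nasal assimilation: no change.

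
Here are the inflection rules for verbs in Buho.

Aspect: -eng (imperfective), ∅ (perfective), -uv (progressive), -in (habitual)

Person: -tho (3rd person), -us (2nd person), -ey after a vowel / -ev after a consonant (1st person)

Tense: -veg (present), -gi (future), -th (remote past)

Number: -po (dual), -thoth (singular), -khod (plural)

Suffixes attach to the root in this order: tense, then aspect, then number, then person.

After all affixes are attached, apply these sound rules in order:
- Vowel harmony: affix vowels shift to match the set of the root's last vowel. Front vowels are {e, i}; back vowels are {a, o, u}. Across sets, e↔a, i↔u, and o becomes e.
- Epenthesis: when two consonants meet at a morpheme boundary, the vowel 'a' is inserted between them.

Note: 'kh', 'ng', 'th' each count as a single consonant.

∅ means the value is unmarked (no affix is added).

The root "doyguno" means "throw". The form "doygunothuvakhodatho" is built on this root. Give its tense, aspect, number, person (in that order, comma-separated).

remote past, progressive, plural, 3rd person

Segment: doyguno-th-uv-khod-tho.
tense: -th → remote past.
aspect: -uv → progressive.
number: -khod → plural.
person: -tho → 3rd person.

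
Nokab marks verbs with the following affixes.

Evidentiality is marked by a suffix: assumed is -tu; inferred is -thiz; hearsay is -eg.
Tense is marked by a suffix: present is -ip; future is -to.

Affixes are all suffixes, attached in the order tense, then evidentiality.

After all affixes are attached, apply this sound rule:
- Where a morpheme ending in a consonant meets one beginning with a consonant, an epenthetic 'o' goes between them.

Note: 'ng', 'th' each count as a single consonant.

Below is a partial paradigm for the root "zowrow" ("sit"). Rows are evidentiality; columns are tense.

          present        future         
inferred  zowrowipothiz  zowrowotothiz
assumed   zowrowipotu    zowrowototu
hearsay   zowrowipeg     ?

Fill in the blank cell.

zowrowotoeg

Attach tense future -to → zowrowto.
Attach evidentiality hearsay -eg → zowrowtoeg.
Apply epenthesis: zowrowtoeg → zowrowotoeg.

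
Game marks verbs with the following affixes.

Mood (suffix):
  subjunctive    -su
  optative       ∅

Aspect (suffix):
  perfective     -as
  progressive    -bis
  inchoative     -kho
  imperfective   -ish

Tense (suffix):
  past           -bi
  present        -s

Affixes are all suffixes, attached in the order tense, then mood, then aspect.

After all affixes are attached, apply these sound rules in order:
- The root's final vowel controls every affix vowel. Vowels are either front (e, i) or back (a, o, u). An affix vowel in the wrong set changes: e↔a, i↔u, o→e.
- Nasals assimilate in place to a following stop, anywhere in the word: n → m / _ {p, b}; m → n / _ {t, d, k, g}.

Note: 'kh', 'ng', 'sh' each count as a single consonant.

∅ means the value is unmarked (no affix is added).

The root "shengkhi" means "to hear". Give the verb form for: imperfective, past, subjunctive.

shengkhibisiish

Attach tense past -bi → shengkhibi.
Attach mood subjunctive -su → shengkhibisu.
Attach aspect imperfective -ish → shengkhibisuish.
Apply vowel harmony: shengkhibisuish → shengkhibisiish.
Nasal assimilation: no change.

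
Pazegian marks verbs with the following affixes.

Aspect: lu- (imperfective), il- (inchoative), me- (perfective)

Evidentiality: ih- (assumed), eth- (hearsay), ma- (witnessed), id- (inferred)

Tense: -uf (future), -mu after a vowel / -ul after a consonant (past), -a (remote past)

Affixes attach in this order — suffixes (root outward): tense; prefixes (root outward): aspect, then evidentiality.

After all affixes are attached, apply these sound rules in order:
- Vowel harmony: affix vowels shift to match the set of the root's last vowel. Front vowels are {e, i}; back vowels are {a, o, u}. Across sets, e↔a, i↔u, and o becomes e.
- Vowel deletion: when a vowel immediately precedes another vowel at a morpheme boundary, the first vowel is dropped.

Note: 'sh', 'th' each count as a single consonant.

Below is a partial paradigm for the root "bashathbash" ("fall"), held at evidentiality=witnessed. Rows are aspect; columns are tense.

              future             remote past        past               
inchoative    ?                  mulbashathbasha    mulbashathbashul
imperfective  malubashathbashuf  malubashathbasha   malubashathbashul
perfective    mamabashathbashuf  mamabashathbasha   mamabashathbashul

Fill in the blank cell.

mulbashathbashuf

Attach aspect inchoative il- → ilbashathbash.
Attach tense future -uf → ilbashathbashuf.
Attach evidentiality witnessed ma- → mailbashathbashuf.
Apply vowel harmony: mailbashathbashuf → maulbashathbashuf.
Apply vowel deletion: maulbashathbashuf → mulbashathbashuf.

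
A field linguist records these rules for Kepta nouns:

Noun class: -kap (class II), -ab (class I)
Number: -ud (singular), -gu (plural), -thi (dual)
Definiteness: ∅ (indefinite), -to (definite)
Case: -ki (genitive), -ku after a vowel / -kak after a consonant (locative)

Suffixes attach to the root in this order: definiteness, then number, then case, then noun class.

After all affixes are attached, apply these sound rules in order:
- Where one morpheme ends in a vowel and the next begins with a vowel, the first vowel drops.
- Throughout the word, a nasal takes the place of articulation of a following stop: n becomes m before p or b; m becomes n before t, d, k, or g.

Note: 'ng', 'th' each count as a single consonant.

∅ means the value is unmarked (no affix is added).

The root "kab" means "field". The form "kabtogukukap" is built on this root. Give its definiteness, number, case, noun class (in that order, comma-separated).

Segment: kab-to-gu-ku-kap.
definiteness: -to → definite.
number: -gu → plural.
case: -ku/kak → locative.
noun class: -kap → class II.

definite, plural, locative, class II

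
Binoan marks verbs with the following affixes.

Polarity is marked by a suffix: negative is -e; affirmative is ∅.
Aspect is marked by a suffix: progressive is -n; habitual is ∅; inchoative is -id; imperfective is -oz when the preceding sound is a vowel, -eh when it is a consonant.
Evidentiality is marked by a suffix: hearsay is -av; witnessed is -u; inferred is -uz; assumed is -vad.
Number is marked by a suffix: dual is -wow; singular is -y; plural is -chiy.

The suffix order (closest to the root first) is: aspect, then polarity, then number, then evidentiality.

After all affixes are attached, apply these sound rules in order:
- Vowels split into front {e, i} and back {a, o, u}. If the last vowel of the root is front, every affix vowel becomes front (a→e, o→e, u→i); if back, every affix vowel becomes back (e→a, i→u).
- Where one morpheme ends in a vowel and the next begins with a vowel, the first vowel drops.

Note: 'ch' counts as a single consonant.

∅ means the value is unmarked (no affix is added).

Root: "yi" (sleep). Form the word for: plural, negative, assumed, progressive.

Attach aspect progressive -n → yin.
Attach polarity negative -e → yine.
Attach number plural -chiy → yinechiy.
Attach evidentiality assumed -vad → yinechiyvad.
Apply vowel harmony: yinechiyvad → yinechiyved.
Vowel deletion: no change.

yinechiyved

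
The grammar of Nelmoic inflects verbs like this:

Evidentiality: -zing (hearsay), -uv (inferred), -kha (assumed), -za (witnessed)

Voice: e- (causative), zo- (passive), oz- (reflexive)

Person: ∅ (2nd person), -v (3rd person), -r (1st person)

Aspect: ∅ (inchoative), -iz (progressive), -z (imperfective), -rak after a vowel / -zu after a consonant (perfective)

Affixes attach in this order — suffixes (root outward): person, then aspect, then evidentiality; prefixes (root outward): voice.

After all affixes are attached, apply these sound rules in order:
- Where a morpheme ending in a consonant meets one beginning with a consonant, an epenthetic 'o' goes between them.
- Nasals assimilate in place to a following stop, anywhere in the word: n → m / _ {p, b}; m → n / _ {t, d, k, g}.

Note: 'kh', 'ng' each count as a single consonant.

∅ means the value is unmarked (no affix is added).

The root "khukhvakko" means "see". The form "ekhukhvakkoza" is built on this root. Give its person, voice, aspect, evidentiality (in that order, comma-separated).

2nd person, causative, inchoative, witnessed

Segment: e-khukhvakko-za.
person: ∅ → 2nd person.
voice: e- → causative.
aspect: ∅ → inchoative.
evidentiality: -za → witnessed.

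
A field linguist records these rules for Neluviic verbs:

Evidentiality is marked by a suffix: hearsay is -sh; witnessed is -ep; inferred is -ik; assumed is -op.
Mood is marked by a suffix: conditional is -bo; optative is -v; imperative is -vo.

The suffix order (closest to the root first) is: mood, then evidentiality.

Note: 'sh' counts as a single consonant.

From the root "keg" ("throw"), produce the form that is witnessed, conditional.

Attach mood conditional -bo → kegbo.
Attach evidentiality witnessed -ep → kegboep.

kegboep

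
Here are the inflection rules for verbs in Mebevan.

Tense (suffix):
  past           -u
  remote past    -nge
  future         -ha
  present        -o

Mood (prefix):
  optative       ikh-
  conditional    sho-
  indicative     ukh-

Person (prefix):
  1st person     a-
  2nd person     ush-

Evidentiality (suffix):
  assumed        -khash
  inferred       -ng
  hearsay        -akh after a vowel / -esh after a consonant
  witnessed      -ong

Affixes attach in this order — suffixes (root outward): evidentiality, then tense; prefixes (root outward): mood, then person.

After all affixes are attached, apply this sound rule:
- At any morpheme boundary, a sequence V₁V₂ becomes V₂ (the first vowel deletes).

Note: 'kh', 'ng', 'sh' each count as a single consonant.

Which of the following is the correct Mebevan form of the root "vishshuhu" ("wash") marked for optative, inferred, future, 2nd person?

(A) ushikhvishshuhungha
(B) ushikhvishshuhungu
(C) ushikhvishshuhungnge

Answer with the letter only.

A

Attach mood optative ikh- → ikhvishshuhu.
Attach evidentiality inferred -ng → ikhvishshuhung.
Attach person 2nd person ush- → ushikhvishshuhung.
Attach tense future -ha → ushikhvishshuhungha.
Vowel deletion: no change.
So the correct form is ushikhvishshuhungha, option (A).
(B) ushikhvishshuhungu is wrong: it uses past instead of future for tense.
(C) ushikhvishshuhungnge is wrong: it uses remote past instead of future for tense.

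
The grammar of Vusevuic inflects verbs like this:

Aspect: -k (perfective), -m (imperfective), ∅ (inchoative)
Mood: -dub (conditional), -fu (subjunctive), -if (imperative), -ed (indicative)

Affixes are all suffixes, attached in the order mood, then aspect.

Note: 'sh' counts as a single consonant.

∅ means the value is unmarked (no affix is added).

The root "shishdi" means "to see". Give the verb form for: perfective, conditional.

Attach mood conditional -dub → shishdidub.
Attach aspect perfective -k → shishdidubk.

shishdidubk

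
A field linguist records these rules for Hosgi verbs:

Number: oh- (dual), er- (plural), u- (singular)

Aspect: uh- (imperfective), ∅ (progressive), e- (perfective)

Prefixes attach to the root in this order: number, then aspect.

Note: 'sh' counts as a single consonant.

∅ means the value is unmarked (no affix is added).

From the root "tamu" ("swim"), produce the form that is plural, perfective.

eertamu

Attach number plural er- → ertamu.
Attach aspect perfective e- → eertamu.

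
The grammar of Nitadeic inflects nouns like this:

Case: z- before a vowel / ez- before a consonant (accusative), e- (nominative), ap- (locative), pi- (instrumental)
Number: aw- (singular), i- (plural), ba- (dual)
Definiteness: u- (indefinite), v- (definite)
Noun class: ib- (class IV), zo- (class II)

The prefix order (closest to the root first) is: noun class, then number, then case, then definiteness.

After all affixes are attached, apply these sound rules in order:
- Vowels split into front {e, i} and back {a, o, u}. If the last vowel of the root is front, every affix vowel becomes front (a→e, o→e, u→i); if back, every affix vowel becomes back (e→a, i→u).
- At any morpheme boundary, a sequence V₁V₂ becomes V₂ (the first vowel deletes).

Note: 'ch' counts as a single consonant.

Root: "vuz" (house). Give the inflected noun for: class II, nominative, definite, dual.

vabazovuz

Attach noun class class II zo- → zovuz.
Attach number dual ba- → bazovuz.
Attach case nominative e- → ebazovuz.
Attach definiteness definite v- → vebazovuz.
Apply vowel harmony: vebazovuz → vabazovuz.
Vowel deletion: no change.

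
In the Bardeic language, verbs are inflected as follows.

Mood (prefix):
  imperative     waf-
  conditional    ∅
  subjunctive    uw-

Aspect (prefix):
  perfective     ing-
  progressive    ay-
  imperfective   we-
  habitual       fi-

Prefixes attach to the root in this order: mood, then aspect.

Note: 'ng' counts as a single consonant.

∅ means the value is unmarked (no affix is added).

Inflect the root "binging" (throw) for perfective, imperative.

Attach mood imperative waf- → wafbinging.
Attach aspect perfective ing- → ingwafbinging.

ingwafbinging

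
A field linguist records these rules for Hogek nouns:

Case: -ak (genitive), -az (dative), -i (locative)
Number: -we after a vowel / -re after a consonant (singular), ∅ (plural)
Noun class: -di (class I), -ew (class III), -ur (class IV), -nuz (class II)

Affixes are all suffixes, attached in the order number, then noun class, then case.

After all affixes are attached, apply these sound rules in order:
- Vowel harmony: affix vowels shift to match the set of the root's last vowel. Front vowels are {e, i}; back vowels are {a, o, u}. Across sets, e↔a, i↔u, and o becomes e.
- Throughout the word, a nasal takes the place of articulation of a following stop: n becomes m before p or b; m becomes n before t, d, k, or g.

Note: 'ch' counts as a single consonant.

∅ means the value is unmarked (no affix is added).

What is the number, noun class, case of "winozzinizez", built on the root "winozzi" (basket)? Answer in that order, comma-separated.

Segment: winozzi-nuz-az.
number: ∅ → plural.
noun class: -nuz → class II.
case: -az → dative.

plural, class II, dative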